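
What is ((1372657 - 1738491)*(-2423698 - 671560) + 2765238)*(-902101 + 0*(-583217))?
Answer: -1021497116821241410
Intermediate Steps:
((1372657 - 1738491)*(-2423698 - 671560) + 2765238)*(-902101 + 0*(-583217)) = (-365834*(-3095258) + 2765238)*(-902101 + 0) = (1132350615172 + 2765238)*(-902101) = 1132353380410*(-902101) = -1021497116821241410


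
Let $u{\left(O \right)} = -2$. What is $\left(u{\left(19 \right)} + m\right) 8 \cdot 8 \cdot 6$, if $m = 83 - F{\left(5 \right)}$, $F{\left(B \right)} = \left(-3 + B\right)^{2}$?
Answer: $29568$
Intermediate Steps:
$m = 79$ ($m = 83 - \left(-3 + 5\right)^{2} = 83 - 2^{2} = 83 - 4 = 79$)
$\left(u{\left(19 \right)} + m\right) 8 \cdot 8 \cdot 6 = \left(-2 + 79\right) 8 \cdot 8 \cdot 6 = 77 \cdot 64 \cdot 6 = 77 \cdot 384 = 29568$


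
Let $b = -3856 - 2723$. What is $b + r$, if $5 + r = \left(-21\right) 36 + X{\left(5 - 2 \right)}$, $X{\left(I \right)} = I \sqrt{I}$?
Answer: $-7340 + 3 \sqrt{3} \approx -7334.8$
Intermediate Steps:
$X{\left(I \right)} = I^{\frac{3}{2}}$
$b = -6579$
$r = -761 + 3 \sqrt{3}$ ($r = -5 + \left(\left(-21\right) 36 + \left(5 - 2\right)^{\frac{3}{2}}\right) = -5 - \left(756 - \left(5 - 2\right)^{\frac{3}{2}}\right) = -5 - \left(756 - 3^{\frac{3}{2}}\right) = -5 - \left(756 - 3 \sqrt{3}\right) = -761 + 3 \sqrt{3} \approx -755.8$)
$b + r = -6579 - \left(761 - 3 \sqrt{3}\right) = -7340 + 3 \sqrt{3}$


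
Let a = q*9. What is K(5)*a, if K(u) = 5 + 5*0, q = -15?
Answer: -675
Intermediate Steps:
K(u) = 5 (K(u) = 5 + 0 = 5)
a = -135 (a = -15*9 = -135)
K(5)*a = 5*(-135) = -675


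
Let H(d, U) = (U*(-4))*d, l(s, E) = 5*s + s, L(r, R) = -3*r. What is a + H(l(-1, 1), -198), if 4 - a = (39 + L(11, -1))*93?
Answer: -5306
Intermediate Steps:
l(s, E) = 6*s
H(d, U) = -4*U*d (H(d, U) = (-4*U)*d = -4*U*d)
a = -554 (a = 4 - (39 - 3*11)*93 = 4 - (39 - 33)*93 = 4 - 6*93 = 4 - 1*558 = 4 - 558 = -554)
a + H(l(-1, 1), -198) = -554 - 4*(-198)*6*(-1) = -554 - 4*(-198)*(-6) = -554 - 4752 = -5306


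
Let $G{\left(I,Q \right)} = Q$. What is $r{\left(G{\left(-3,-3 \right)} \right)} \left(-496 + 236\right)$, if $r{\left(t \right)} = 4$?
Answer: $-1040$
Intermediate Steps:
$r{\left(G{\left(-3,-3 \right)} \right)} \left(-496 + 236\right) = 4 \left(-496 + 236\right) = 4 \left(-260\right) = -1040$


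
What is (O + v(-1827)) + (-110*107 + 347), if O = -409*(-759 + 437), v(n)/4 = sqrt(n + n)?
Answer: 120275 + 12*I*sqrt(406) ≈ 1.2028e+5 + 241.79*I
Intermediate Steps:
v(n) = 4*sqrt(2)*sqrt(n) (v(n) = 4*sqrt(n + n) = 4*sqrt(2*n) = 4*(sqrt(2)*sqrt(n)) = 4*sqrt(2)*sqrt(n))
O = 131698 (O = -409*(-322) = 131698)
(O + v(-1827)) + (-110*107 + 347) = (131698 + 4*sqrt(2)*sqrt(-1827)) + (-110*107 + 347) = (131698 + 4*sqrt(2)*(3*I*sqrt(203))) + (-11770 + 347) = (131698 + 12*I*sqrt(406)) - 11423 = 120275 + 12*I*sqrt(406)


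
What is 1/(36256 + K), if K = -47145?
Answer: -1/10889 ≈ -9.1836e-5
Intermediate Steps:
1/(36256 + K) = 1/(36256 - 47145) = 1/(-10889) = -1/10889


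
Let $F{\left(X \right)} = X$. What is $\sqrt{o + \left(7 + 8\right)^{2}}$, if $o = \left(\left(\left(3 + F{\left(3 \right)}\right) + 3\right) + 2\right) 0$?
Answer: $15$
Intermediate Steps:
$o = 0$ ($o = \left(\left(\left(3 + 3\right) + 3\right) + 2\right) 0 = \left(\left(6 + 3\right) + 2\right) 0 = \left(9 + 2\right) 0 = 11 \cdot 0 = 0$)
$\sqrt{o + \left(7 + 8\right)^{2}} = \sqrt{0 + \left(7 + 8\right)^{2}} = \sqrt{0 + 15^{2}} = \sqrt{0 + 225} = \sqrt{225} = 15$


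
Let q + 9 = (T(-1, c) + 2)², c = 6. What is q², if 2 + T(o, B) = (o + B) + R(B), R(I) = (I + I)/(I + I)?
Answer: 729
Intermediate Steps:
R(I) = 1 (R(I) = (2*I)/((2*I)) = (2*I)*(1/(2*I)) = 1)
T(o, B) = -1 + B + o (T(o, B) = -2 + ((o + B) + 1) = -2 + ((B + o) + 1) = -2 + (1 + B + o) = -1 + B + o)
q = 27 (q = -9 + ((-1 + 6 - 1) + 2)² = -9 + (4 + 2)² = -9 + 6² = -9 + 36 = 27)
q² = 27² = 729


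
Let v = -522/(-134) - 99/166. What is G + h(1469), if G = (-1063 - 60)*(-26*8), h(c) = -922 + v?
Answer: 2587703457/11122 ≈ 2.3267e+5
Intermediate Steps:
v = 36693/11122 (v = -522*(-1/134) - 99*1/166 = 261/67 - 99/166 = 36693/11122 ≈ 3.2991)
h(c) = -10217791/11122 (h(c) = -922 + 36693/11122 = -10217791/11122)
G = 233584 (G = -1123*(-208) = 233584)
G + h(1469) = 233584 - 10217791/11122 = 2587703457/11122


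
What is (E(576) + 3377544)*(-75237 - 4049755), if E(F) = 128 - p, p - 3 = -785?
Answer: -13936095722368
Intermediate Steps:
p = -782 (p = 3 - 785 = -782)
E(F) = 910 (E(F) = 128 - 1*(-782) = 128 + 782 = 910)
(E(576) + 3377544)*(-75237 - 4049755) = (910 + 3377544)*(-75237 - 4049755) = 3378454*(-4124992) = -13936095722368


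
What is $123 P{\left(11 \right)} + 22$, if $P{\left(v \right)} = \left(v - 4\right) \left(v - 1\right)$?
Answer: $8632$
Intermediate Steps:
$P{\left(v \right)} = \left(-1 + v\right) \left(-4 + v\right)$ ($P{\left(v \right)} = \left(-4 + v\right) \left(-1 + v\right) = \left(-1 + v\right) \left(-4 + v\right)$)
$123 P{\left(11 \right)} + 22 = 123 \left(4 + 11^{2} - 55\right) + 22 = 123 \left(4 + 121 - 55\right) + 22 = 123 \cdot 70 + 22 = 8610 + 22 = 8632$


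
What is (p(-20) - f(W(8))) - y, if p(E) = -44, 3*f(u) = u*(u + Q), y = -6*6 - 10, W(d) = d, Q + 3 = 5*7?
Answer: -314/3 ≈ -104.67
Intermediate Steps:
Q = 32 (Q = -3 + 5*7 = -3 + 35 = 32)
y = -46 (y = -36 - 10 = -46)
f(u) = u*(32 + u)/3 (f(u) = (u*(u + 32))/3 = (u*(32 + u))/3 = u*(32 + u)/3)
(p(-20) - f(W(8))) - y = (-44 - 8*(32 + 8)/3) - 1*(-46) = (-44 - 8*40/3) + 46 = (-44 - 1*320/3) + 46 = (-44 - 320/3) + 46 = -452/3 + 46 = -314/3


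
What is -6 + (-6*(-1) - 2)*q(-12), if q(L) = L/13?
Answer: -126/13 ≈ -9.6923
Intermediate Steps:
q(L) = L/13 (q(L) = L*(1/13) = L/13)
-6 + (-6*(-1) - 2)*q(-12) = -6 + (-6*(-1) - 2)*((1/13)*(-12)) = -6 + (6 - 2)*(-12/13) = -6 + 4*(-12/13) = -6 - 48/13 = -126/13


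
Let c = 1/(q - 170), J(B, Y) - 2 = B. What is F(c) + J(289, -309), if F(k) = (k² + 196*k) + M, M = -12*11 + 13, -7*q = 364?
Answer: 8433337/49284 ≈ 171.12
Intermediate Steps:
q = -52 (q = -⅐*364 = -52)
J(B, Y) = 2 + B
c = -1/222 (c = 1/(-52 - 170) = 1/(-222) = -1/222 ≈ -0.0045045)
M = -119 (M = -132 + 13 = -119)
F(k) = -119 + k² + 196*k (F(k) = (k² + 196*k) - 119 = -119 + k² + 196*k)
F(c) + J(289, -309) = (-119 + (-1/222)² + 196*(-1/222)) + (2 + 289) = (-119 + 1/49284 - 98/111) + 291 = -5908307/49284 + 291 = 8433337/49284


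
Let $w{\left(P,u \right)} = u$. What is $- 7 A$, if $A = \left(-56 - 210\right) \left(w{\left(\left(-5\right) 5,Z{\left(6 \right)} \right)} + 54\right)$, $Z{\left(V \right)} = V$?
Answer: $111720$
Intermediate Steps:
$A = -15960$ ($A = \left(-56 - 210\right) \left(6 + 54\right) = \left(-266\right) 60 = -15960$)
$- 7 A = \left(-7\right) \left(-15960\right) = 111720$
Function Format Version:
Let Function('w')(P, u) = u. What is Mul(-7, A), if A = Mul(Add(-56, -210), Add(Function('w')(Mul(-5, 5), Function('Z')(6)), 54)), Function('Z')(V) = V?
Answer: 111720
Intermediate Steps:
A = -15960 (A = Mul(Add(-56, -210), Add(6, 54)) = Mul(-266, 60) = -15960)
Mul(-7, A) = Mul(-7, -15960) = 111720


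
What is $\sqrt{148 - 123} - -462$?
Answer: $467$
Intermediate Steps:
$\sqrt{148 - 123} - -462 = \sqrt{148 - 123} + 462 = \sqrt{25} + 462 = 5 + 462 = 467$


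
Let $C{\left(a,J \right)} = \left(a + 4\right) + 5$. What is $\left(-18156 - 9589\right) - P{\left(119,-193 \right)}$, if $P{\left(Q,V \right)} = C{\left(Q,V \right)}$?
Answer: $-27873$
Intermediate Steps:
$C{\left(a,J \right)} = 9 + a$ ($C{\left(a,J \right)} = \left(4 + a\right) + 5 = 9 + a$)
$P{\left(Q,V \right)} = 9 + Q$
$\left(-18156 - 9589\right) - P{\left(119,-193 \right)} = \left(-18156 - 9589\right) - \left(9 + 119\right) = \left(-18156 - 9589\right) - 128 = -27745 - 128 = -27873$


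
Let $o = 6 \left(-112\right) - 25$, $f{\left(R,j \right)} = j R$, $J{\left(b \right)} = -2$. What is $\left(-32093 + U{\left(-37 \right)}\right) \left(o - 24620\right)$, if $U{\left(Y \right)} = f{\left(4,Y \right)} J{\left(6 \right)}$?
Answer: $805004649$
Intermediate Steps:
$f{\left(R,j \right)} = R j$
$U{\left(Y \right)} = - 8 Y$ ($U{\left(Y \right)} = 4 Y \left(-2\right) = - 8 Y$)
$o = -697$ ($o = -672 - 25 = -697$)
$\left(-32093 + U{\left(-37 \right)}\right) \left(o - 24620\right) = \left(-32093 - -296\right) \left(-697 - 24620\right) = \left(-32093 + 296\right) \left(-25317\right) = \left(-31797\right) \left(-25317\right) = 805004649$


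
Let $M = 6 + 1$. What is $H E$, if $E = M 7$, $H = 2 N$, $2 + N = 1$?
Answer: $-98$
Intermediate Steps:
$M = 7$
$N = -1$ ($N = -2 + 1 = -1$)
$H = -2$ ($H = 2 \left(-1\right) = -2$)
$E = 49$ ($E = 7 \cdot 7 = 49$)
$H E = \left(-2\right) 49 = -98$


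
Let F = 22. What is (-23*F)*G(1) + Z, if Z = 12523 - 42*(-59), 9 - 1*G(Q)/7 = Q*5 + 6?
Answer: 22085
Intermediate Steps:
G(Q) = 21 - 35*Q (G(Q) = 63 - 7*(Q*5 + 6) = 63 - 7*(5*Q + 6) = 63 - 7*(6 + 5*Q) = 63 + (-42 - 35*Q) = 21 - 35*Q)
Z = 15001 (Z = 12523 + 2478 = 15001)
(-23*F)*G(1) + Z = (-23*22)*(21 - 35*1) + 15001 = -506*(21 - 35) + 15001 = -506*(-14) + 15001 = 7084 + 15001 = 22085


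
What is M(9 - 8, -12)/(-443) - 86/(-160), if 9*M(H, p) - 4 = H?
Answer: 171041/318960 ≈ 0.53625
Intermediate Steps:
M(H, p) = 4/9 + H/9
M(9 - 8, -12)/(-443) - 86/(-160) = (4/9 + (9 - 8)/9)/(-443) - 86/(-160) = (4/9 + (⅑)*1)*(-1/443) - 86*(-1/160) = (4/9 + ⅑)*(-1/443) + 43/80 = (5/9)*(-1/443) + 43/80 = -5/3987 + 43/80 = 171041/318960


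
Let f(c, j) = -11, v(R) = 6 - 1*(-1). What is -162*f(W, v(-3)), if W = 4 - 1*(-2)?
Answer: 1782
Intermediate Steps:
v(R) = 7 (v(R) = 6 + 1 = 7)
W = 6 (W = 4 + 2 = 6)
-162*f(W, v(-3)) = -162*(-11) = 1782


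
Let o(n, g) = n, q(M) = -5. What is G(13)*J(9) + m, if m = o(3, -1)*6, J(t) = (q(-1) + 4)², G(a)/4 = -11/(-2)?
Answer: 40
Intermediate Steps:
G(a) = 22 (G(a) = 4*(-11/(-2)) = 4*(-11*(-½)) = 4*(11/2) = 22)
J(t) = 1 (J(t) = (-5 + 4)² = (-1)² = 1)
m = 18 (m = 3*6 = 18)
G(13)*J(9) + m = 22*1 + 18 = 22 + 18 = 40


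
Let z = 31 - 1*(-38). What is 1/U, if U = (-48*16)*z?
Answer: -1/52992 ≈ -1.8871e-5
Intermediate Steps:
z = 69 (z = 31 + 38 = 69)
U = -52992 (U = -48*16*69 = -768*69 = -52992)
1/U = 1/(-52992) = -1/52992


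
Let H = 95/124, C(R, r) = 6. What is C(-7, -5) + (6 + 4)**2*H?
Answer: 2561/31 ≈ 82.613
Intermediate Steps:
H = 95/124 (H = 95*(1/124) = 95/124 ≈ 0.76613)
C(-7, -5) + (6 + 4)**2*H = 6 + (6 + 4)**2*(95/124) = 6 + 10**2*(95/124) = 6 + 100*(95/124) = 6 + 2375/31 = 2561/31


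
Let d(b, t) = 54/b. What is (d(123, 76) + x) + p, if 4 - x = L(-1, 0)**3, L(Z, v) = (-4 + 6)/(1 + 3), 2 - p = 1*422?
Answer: -136345/328 ≈ -415.69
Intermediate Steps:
p = -420 (p = 2 - 422 = -420)
L(Z, v) = 1/2 (L(Z, v) = 2/4 = 2*(1/4) = 1/2)
x = 31/8 (x = 4 - (1/2)**3 = 4 - 1*1/8 = 4 - 1/8 = 31/8 ≈ 3.8750)
(d(123, 76) + x) + p = (54/123 + 31/8) - 420 = (54*(1/123) + 31/8) - 420 = (18/41 + 31/8) - 420 = 1415/328 - 420 = -136345/328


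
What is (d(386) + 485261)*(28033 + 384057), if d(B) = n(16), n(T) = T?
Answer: 199977798930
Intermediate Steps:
d(B) = 16
(d(386) + 485261)*(28033 + 384057) = (16 + 485261)*(28033 + 384057) = 485277*412090 = 199977798930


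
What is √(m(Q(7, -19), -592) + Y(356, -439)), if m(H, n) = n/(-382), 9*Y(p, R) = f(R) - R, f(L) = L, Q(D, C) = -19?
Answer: 2*√14134/191 ≈ 1.2449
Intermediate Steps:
Y(p, R) = 0 (Y(p, R) = (R - R)/9 = (⅑)*0 = 0)
m(H, n) = -n/382 (m(H, n) = n*(-1/382) = -n/382)
√(m(Q(7, -19), -592) + Y(356, -439)) = √(-1/382*(-592) + 0) = √(296/191 + 0) = √(296/191) = 2*√14134/191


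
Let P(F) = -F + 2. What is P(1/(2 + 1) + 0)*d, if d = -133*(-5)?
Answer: 3325/3 ≈ 1108.3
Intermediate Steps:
P(F) = 2 - F
d = 665
P(1/(2 + 1) + 0)*d = (2 - (1/(2 + 1) + 0))*665 = (2 - (1/3 + 0))*665 = (2 - (⅓ + 0))*665 = (2 - 1*⅓)*665 = (2 - ⅓)*665 = (5/3)*665 = 3325/3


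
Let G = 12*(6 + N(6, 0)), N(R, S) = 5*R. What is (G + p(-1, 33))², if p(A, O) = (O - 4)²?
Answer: 1620529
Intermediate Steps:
p(A, O) = (-4 + O)²
G = 432 (G = 12*(6 + 5*6) = 12*(6 + 30) = 12*36 = 432)
(G + p(-1, 33))² = (432 + (-4 + 33)²)² = (432 + 29²)² = (432 + 841)² = 1273² = 1620529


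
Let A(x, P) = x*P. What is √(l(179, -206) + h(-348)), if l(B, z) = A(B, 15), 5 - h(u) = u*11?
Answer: √6518 ≈ 80.734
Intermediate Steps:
h(u) = 5 - 11*u (h(u) = 5 - u*11 = 5 - 11*u)
A(x, P) = P*x
l(B, z) = 15*B
√(l(179, -206) + h(-348)) = √(15*179 + (5 - 11*(-348))) = √(2685 + (5 + 3828)) = √(2685 + 3833) = √6518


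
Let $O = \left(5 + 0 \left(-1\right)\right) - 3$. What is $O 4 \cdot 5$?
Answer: $40$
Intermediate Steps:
$O = 2$ ($O = \left(5 + 0\right) - 3 = 5 - 3 = 2$)
$O 4 \cdot 5 = 2 \cdot 4 \cdot 5 = 8 \cdot 5 = 40$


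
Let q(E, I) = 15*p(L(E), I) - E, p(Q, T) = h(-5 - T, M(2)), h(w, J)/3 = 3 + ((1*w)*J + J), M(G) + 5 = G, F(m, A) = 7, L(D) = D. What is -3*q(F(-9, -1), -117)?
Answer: 45381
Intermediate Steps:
M(G) = -5 + G
h(w, J) = 9 + 3*J + 3*J*w (h(w, J) = 3*(3 + ((1*w)*J + J)) = 3*(3 + (w*J + J)) = 3*(3 + (J*w + J)) = 3*(3 + (J + J*w)) = 3*(3 + J + J*w) = 9 + 3*J + 3*J*w)
p(Q, T) = 45 + 9*T (p(Q, T) = 9 + 3*(-5 + 2) + 3*(-5 + 2)*(-5 - T) = 9 + 3*(-3) + 3*(-3)*(-5 - T) = 9 - 9 + (45 + 9*T) = 45 + 9*T)
q(E, I) = 675 - E + 135*I (q(E, I) = 15*(45 + 9*I) - E = (675 + 135*I) - E = 675 - E + 135*I)
-3*q(F(-9, -1), -117) = -3*(675 - 1*7 + 135*(-117)) = -3*(675 - 7 - 15795) = -3*(-15127) = 45381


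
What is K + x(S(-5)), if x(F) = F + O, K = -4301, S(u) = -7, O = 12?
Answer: -4296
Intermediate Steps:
x(F) = 12 + F (x(F) = F + 12 = 12 + F)
K + x(S(-5)) = -4301 + (12 - 7) = -4301 + 5 = -4296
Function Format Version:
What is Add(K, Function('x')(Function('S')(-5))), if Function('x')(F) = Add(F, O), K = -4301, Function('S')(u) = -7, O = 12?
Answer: -4296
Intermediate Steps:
Function('x')(F) = Add(12, F) (Function('x')(F) = Add(F, 12) = Add(12, F))
Add(K, Function('x')(Function('S')(-5))) = Add(-4301, Add(12, -7)) = Add(-4301, 5) = -4296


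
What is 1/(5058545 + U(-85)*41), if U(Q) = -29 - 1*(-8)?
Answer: 1/5057684 ≈ 1.9772e-7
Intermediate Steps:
U(Q) = -21 (U(Q) = -29 + 8 = -21)
1/(5058545 + U(-85)*41) = 1/(5058545 - 21*41) = 1/(5058545 - 861) = 1/5057684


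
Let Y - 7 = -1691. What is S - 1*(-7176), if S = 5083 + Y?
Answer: 10575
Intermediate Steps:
Y = -1684 (Y = 7 - 1691 = -1684)
S = 3399 (S = 5083 - 1684 = 3399)
S - 1*(-7176) = 3399 - 1*(-7176) = 3399 + 7176 = 10575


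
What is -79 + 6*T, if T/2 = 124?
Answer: 1409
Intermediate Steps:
T = 248 (T = 2*124 = 248)
-79 + 6*T = -79 + 6*248 = -79 + 1488 = 1409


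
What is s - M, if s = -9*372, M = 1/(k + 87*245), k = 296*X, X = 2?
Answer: -73344637/21907 ≈ -3348.0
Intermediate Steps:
k = 592 (k = 296*2 = 592)
M = 1/21907 (M = 1/(592 + 87*245) = 1/(592 + 21315) = 1/21907 ≈ 4.5647e-5)
s = -3348
s - M = -3348 - 1*1/21907 = -3348 - 1/21907 = -73344637/21907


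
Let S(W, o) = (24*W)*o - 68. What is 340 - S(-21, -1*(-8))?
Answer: 4440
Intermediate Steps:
S(W, o) = -68 + 24*W*o (S(W, o) = 24*W*o - 68 = -68 + 24*W*o)
340 - S(-21, -1*(-8)) = 340 - (-68 + 24*(-21)*(-1*(-8))) = 340 - (-68 + 24*(-21)*8) = 340 - (-68 - 4032) = 340 - 1*(-4100) = 340 + 4100 = 4440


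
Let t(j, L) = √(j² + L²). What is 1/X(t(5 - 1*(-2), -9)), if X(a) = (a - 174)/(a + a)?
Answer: -130/15073 - 174*√130/15073 ≈ -0.14024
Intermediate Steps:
t(j, L) = √(L² + j²)
X(a) = (-174 + a)/(2*a) (X(a) = (-174 + a)/((2*a)) = (-174 + a)*(1/(2*a)) = (-174 + a)/(2*a))
1/X(t(5 - 1*(-2), -9)) = 1/((-174 + √((-9)² + (5 - 1*(-2))²))/(2*(√((-9)² + (5 - 1*(-2))²)))) = 1/((-174 + √(81 + (5 + 2)²))/(2*(√(81 + (5 + 2)²)))) = 1/((-174 + √(81 + 7²))/(2*(√(81 + 7²)))) = 1/((-174 + √(81 + 49))/(2*(√(81 + 49)))) = 1/((-174 + √130)/(2*(√130))) = 1/((√130/130)*(-174 + √130)/2) = 1/(√130*(-174 + √130)/260) = 2*√130/(-174 + √130)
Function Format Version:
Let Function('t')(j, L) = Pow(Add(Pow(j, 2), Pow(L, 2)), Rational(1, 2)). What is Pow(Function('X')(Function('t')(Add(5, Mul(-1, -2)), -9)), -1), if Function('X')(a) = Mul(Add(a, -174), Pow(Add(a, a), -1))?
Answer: Add(Rational(-130, 15073), Mul(Rational(-174, 15073), Pow(130, Rational(1, 2)))) ≈ -0.14024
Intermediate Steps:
Function('t')(j, L) = Pow(Add(Pow(L, 2), Pow(j, 2)), Rational(1, 2))
Function('X')(a) = Mul(Rational(1, 2), Pow(a, -1), Add(-174, a)) (Function('X')(a) = Mul(Add(-174, a), Pow(Mul(2, a), -1)) = Mul(Add(-174, a), Mul(Rational(1, 2), Pow(a, -1))) = Mul(Rational(1, 2), Pow(a, -1), Add(-174, a)))
Pow(Function('X')(Function('t')(Add(5, Mul(-1, -2)), -9)), -1) = Pow(Mul(Rational(1, 2), Pow(Pow(Add(Pow(-9, 2), Pow(Add(5, Mul(-1, -2)), 2)), Rational(1, 2)), -1), Add(-174, Pow(Add(Pow(-9, 2), Pow(Add(5, Mul(-1, -2)), 2)), Rational(1, 2)))), -1) = Pow(Mul(Rational(1, 2), Pow(Pow(Add(81, Pow(Add(5, 2), 2)), Rational(1, 2)), -1), Add(-174, Pow(Add(81, Pow(Add(5, 2), 2)), Rational(1, 2)))), -1) = Pow(Mul(Rational(1, 2), Pow(Pow(Add(81, Pow(7, 2)), Rational(1, 2)), -1), Add(-174, Pow(Add(81, Pow(7, 2)), Rational(1, 2)))), -1) = Pow(Mul(Rational(1, 2), Pow(Pow(Add(81, 49), Rational(1, 2)), -1), Add(-174, Pow(Add(81, 49), Rational(1, 2)))), -1) = Pow(Mul(Rational(1, 2), Pow(Pow(130, Rational(1, 2)), -1), Add(-174, Pow(130, Rational(1, 2)))), -1) = Pow(Mul(Rational(1, 2), Mul(Rational(1, 130), Pow(130, Rational(1, 2))), Add(-174, Pow(130, Rational(1, 2)))), -1) = Pow(Mul(Rational(1, 260), Pow(130, Rational(1, 2)), Add(-174, Pow(130, Rational(1, 2)))), -1) = Mul(2, Pow(130, Rational(1, 2)), Pow(Add(-174, Pow(130, Rational(1, 2))), -1))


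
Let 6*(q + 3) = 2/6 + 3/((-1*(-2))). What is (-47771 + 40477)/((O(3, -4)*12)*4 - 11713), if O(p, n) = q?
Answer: 21882/35527 ≈ 0.61593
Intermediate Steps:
q = -97/36 (q = -3 + (2/6 + 3/((-1*(-2))))/6 = -3 + (2*(1/6) + 3/2)/6 = -3 + (1/3 + 3*(1/2))/6 = -3 + (1/3 + 3/2)/6 = -3 + (1/6)*(11/6) = -3 + 11/36 = -97/36 ≈ -2.6944)
O(p, n) = -97/36
(-47771 + 40477)/((O(3, -4)*12)*4 - 11713) = (-47771 + 40477)/(-97/36*12*4 - 11713) = -7294/(-97/3*4 - 11713) = -7294/(-388/3 - 11713) = -7294/(-35527/3) = -7294*(-3/35527) = 21882/35527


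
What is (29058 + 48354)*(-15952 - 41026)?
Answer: -4410780936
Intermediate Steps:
(29058 + 48354)*(-15952 - 41026) = 77412*(-56978) = -4410780936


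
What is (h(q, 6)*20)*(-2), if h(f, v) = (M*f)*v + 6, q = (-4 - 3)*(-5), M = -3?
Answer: 24960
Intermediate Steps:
q = 35 (q = -7*(-5) = 35)
h(f, v) = 6 - 3*f*v (h(f, v) = (-3*f)*v + 6 = -3*f*v + 6 = 6 - 3*f*v)
(h(q, 6)*20)*(-2) = ((6 - 3*35*6)*20)*(-2) = ((6 - 630)*20)*(-2) = -624*20*(-2) = -12480*(-2) = 24960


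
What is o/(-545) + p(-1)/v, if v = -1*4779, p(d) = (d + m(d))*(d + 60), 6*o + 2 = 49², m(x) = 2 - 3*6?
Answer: -46243/88290 ≈ -0.52376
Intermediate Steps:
m(x) = -16 (m(x) = 2 - 18 = -16)
o = 2399/6 (o = -⅓ + (⅙)*49² = -⅓ + (⅙)*2401 = -⅓ + 2401/6 = 2399/6 ≈ 399.83)
p(d) = (-16 + d)*(60 + d) (p(d) = (d - 16)*(d + 60) = (-16 + d)*(60 + d))
v = -4779
o/(-545) + p(-1)/v = (2399/6)/(-545) + (-960 + (-1)² + 44*(-1))/(-4779) = (2399/6)*(-1/545) + (-960 + 1 - 44)*(-1/4779) = -2399/3270 - 1003*(-1/4779) = -2399/3270 + 17/81 = -46243/88290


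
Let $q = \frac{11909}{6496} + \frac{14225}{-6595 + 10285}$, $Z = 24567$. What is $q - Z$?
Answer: $- \frac{58874053627}{2397024} \approx -24561.0$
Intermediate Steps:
$q = \frac{13634981}{2397024}$ ($q = 11909 \cdot \frac{1}{6496} + \frac{14225}{3690} = \frac{11909}{6496} + 14225 \cdot \frac{1}{3690} = \frac{11909}{6496} + \frac{2845}{738} = \frac{13634981}{2397024} \approx 5.6883$)
$q - Z = \frac{13634981}{2397024} - 24567 = - \frac{58874053627}{2397024}$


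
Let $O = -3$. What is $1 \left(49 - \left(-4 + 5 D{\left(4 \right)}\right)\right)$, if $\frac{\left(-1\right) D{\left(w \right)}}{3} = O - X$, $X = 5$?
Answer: $-67$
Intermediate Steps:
$D{\left(w \right)} = 24$ ($D{\left(w \right)} = - 3 \left(-3 - 5\right) = \left(-3\right) \left(-8\right) = 24$)
$1 \left(49 - \left(-4 + 5 D{\left(4 \right)}\right)\right) = 1 \left(49 + \left(4 - 120\right)\right) = 1 \left(49 - 116\right) = 1 \left(-67\right) = -67$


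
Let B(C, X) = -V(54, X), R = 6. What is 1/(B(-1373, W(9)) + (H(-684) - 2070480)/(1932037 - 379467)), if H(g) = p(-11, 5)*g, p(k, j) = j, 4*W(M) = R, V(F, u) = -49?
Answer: 155257/7400203 ≈ 0.020980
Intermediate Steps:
W(M) = 3/2 (W(M) = (¼)*6 = 3/2)
H(g) = 5*g
B(C, X) = 49 (B(C, X) = -1*(-49) = 49)
1/(B(-1373, W(9)) + (H(-684) - 2070480)/(1932037 - 379467)) = 1/(49 + (5*(-684) - 2070480)/(1932037 - 379467)) = 1/(49 + (-3420 - 2070480)/1552570) = 1/(49 - 2073900*1/1552570) = 1/(49 - 207390/155257) = 1/(7400203/155257) = 155257/7400203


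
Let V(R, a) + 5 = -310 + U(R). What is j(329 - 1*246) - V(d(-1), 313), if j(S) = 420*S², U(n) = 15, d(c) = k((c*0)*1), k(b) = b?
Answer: 2893680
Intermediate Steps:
d(c) = 0 (d(c) = (c*0)*1 = 0*1 = 0)
V(R, a) = -300 (V(R, a) = -5 + (-310 + 15) = -5 - 295 = -300)
j(329 - 1*246) - V(d(-1), 313) = 420*(329 - 1*246)² - 1*(-300) = 420*(329 - 246)² + 300 = 420*83² + 300 = 420*6889 + 300 = 2893380 + 300 = 2893680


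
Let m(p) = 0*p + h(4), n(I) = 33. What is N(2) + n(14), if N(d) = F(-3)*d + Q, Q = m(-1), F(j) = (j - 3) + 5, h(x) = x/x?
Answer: 32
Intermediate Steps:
h(x) = 1
m(p) = 1 (m(p) = 0*p + 1 = 0 + 1 = 1)
F(j) = 2 + j (F(j) = (-3 + j) + 5 = 2 + j)
Q = 1
N(d) = 1 - d (N(d) = (2 - 3)*d + 1 = -d + 1 = 1 - d)
N(2) + n(14) = (1 - 1*2) + 33 = (1 - 2) + 33 = -1 + 33 = 32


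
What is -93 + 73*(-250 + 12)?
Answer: -17467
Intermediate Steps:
-93 + 73*(-250 + 12) = -93 + 73*(-238) = -93 - 17374 = -17467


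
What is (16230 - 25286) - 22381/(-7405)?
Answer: -67037299/7405 ≈ -9053.0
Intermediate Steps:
(16230 - 25286) - 22381/(-7405) = -9056 - 22381*(-1/7405) = -9056 + 22381/7405 = -67037299/7405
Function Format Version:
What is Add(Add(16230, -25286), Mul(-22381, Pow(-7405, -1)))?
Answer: Rational(-67037299, 7405) ≈ -9053.0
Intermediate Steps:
Add(Add(16230, -25286), Mul(-22381, Pow(-7405, -1))) = Add(-9056, Mul(-22381, Rational(-1, 7405))) = Add(-9056, Rational(22381, 7405)) = Rational(-67037299, 7405)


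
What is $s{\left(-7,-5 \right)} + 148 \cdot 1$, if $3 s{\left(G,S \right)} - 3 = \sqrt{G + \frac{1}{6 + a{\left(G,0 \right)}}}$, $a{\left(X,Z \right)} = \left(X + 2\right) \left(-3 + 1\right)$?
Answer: $149 + \frac{i \sqrt{111}}{12} \approx 149.0 + 0.87797 i$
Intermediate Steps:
$a{\left(X,Z \right)} = -4 - 2 X$ ($a{\left(X,Z \right)} = \left(2 + X\right) \left(-2\right) = -4 - 2 X$)
$s{\left(G,S \right)} = 1 + \frac{\sqrt{G + \frac{1}{2 - 2 G}}}{3}$ ($s{\left(G,S \right)} = 1 + \frac{\sqrt{G + \frac{1}{6 - \left(4 + 2 G\right)}}}{3} = 1 + \frac{\sqrt{G + \frac{1}{2 - 2 G}}}{3}$)
$s{\left(-7,-5 \right)} + 148 \cdot 1 = \left(1 + \frac{\sqrt{- \frac{2}{-1 - 7} + 4 \left(-7\right)}}{6}\right) + 148 \cdot 1 = \left(1 + \frac{\sqrt{- \frac{2}{-8} - 28}}{6}\right) + 148 = \left(1 + \frac{\sqrt{\left(-2\right) \left(- \frac{1}{8}\right) - 28}}{6}\right) + 148 = \left(1 + \frac{\sqrt{\frac{1}{4} - 28}}{6}\right) + 148 = \left(1 + \frac{\sqrt{- \frac{111}{4}}}{6}\right) + 148 = \left(1 + \frac{\frac{1}{2} i \sqrt{111}}{6}\right) + 148 = \left(1 + \frac{i \sqrt{111}}{12}\right) + 148 = 149 + \frac{i \sqrt{111}}{12}$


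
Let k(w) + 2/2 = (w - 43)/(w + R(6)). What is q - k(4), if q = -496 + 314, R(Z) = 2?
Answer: -349/2 ≈ -174.50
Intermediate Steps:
q = -182
k(w) = -1 + (-43 + w)/(2 + w) (k(w) = -1 + (w - 43)/(w + 2) = -1 + (-43 + w)/(2 + w))
q - k(4) = -182 - (-45)/(2 + 4) = -182 - (-45)/6 = -182 - 1*(-15/2) = -182 + 15/2 = -349/2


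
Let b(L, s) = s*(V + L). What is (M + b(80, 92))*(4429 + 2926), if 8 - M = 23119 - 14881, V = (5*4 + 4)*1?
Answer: 9840990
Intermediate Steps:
V = 24 (V = (20 + 4)*1 = 24*1 = 24)
M = -8230 (M = 8 - (23119 - 14881) = 8 - 1*8238 = 8 - 8238 = -8230)
b(L, s) = s*(24 + L)
(M + b(80, 92))*(4429 + 2926) = (-8230 + 92*(24 + 80))*(4429 + 2926) = (-8230 + 92*104)*7355 = (-8230 + 9568)*7355 = 1338*7355 = 9840990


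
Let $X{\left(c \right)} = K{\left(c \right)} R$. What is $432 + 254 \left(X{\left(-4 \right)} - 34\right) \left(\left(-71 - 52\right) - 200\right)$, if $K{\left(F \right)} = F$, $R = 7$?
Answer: $5087036$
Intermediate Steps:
$X{\left(c \right)} = 7 c$ ($X{\left(c \right)} = c 7 = 7 c$)
$432 + 254 \left(X{\left(-4 \right)} - 34\right) \left(\left(-71 - 52\right) - 200\right) = 432 + 254 \left(7 \left(-4\right) - 34\right) \left(\left(-71 - 52\right) - 200\right) = 432 + 254 \left(-28 - 34\right) \left(-123 - 200\right) = 432 + 254 \left(\left(-62\right) \left(-323\right)\right) = 432 + 254 \cdot 20026 = 432 + 5086604 = 5087036$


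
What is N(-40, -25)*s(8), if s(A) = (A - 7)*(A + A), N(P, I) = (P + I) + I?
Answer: -1440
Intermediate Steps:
N(P, I) = P + 2*I (N(P, I) = (I + P) + I = P + 2*I)
s(A) = 2*A*(-7 + A) (s(A) = (-7 + A)*(2*A) = 2*A*(-7 + A))
N(-40, -25)*s(8) = (-40 + 2*(-25))*(2*8*(-7 + 8)) = (-40 - 50)*(2*8*1) = -90*16 = -1440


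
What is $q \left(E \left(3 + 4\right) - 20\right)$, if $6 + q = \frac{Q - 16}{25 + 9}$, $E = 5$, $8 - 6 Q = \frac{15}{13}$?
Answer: $- \frac{85355}{884} \approx -96.555$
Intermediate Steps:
$Q = \frac{89}{78}$ ($Q = \frac{4}{3} - \frac{15 \cdot \frac{1}{13}}{6} = \frac{4}{3} - \frac{5}{26} = \frac{89}{78} \approx 1.141$)
$q = - \frac{17071}{2652}$ ($q = -6 + \frac{\frac{89}{78} - 16}{25 + 9} = -6 - \frac{1159}{78 \cdot 34} = -6 - \frac{1159}{2652} = - \frac{17071}{2652} \approx -6.437$)
$q \left(E \left(3 + 4\right) - 20\right) = - \frac{17071 \left(5 \left(3 + 4\right) - 20\right)}{2652} = - \frac{17071 \left(5 \cdot 7 - 20\right)}{2652} = - \frac{17071 \left(35 - 20\right)}{2652} = \left(- \frac{17071}{2652}\right) 15 = - \frac{85355}{884}$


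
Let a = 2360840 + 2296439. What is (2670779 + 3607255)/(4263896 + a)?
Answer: 2092678/2973725 ≈ 0.70372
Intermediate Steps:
a = 4657279
(2670779 + 3607255)/(4263896 + a) = (2670779 + 3607255)/(4263896 + 4657279) = 6278034/8921175 = 6278034*(1/8921175) = 2092678/2973725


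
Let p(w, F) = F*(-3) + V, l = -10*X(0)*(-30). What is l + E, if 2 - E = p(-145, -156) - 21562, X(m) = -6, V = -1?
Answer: 19297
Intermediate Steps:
l = -1800 (l = -10*(-6)*(-30) = 60*(-30) = -1800)
p(w, F) = -1 - 3*F (p(w, F) = F*(-3) - 1 = -3*F - 1 = -1 - 3*F)
E = 21097 (E = 2 - ((-1 - 3*(-156)) - 21562) = 2 - ((-1 + 468) - 21562) = 2 - (467 - 21562) = 2 - 1*(-21095) = 2 + 21095 = 21097)
l + E = -1800 + 21097 = 19297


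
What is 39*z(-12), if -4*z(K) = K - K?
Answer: 0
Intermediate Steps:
z(K) = 0 (z(K) = -(K - K)/4 = -¼*0 = 0)
39*z(-12) = 39*0 = 0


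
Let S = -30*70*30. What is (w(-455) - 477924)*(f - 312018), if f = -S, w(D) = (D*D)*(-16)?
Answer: 943858901832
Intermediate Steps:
S = -63000 (S = -2100*30 = -63000)
w(D) = -16*D² (w(D) = D²*(-16) = -16*D²)
f = 63000 (f = -1*(-63000) = 63000)
(w(-455) - 477924)*(f - 312018) = (-16*(-455)² - 477924)*(63000 - 312018) = (-16*207025 - 477924)*(-249018) = (-3312400 - 477924)*(-249018) = -3790324*(-249018) = 943858901832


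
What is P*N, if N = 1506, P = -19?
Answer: -28614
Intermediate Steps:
P*N = -19*1506 = -28614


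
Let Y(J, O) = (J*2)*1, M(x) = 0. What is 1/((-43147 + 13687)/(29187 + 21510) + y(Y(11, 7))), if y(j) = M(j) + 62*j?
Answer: 16899/23040416 ≈ 0.00073345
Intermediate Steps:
Y(J, O) = 2*J (Y(J, O) = (2*J)*1 = 2*J)
y(j) = 62*j (y(j) = 0 + 62*j = 62*j)
1/((-43147 + 13687)/(29187 + 21510) + y(Y(11, 7))) = 1/((-43147 + 13687)/(29187 + 21510) + 62*(2*11)) = 1/(-29460/50697 + 62*22) = 1/(-29460*1/50697 + 1364) = 1/(-9820/16899 + 1364) = 1/(23040416/16899) = 16899/23040416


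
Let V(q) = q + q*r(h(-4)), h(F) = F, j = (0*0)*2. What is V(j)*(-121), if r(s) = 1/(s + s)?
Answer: 0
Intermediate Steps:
j = 0 (j = 0*2 = 0)
r(s) = 1/(2*s)
V(q) = 7*q/8 (V(q) = q + q*((½)/(-4)) = q + q*((½)*(-¼)) = q + q*(-⅛) = q - q/8 = 7*q/8)
V(j)*(-121) = ((7/8)*0)*(-121) = 0*(-121) = 0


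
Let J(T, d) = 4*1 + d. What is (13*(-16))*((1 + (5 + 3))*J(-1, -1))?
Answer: -5616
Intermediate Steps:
J(T, d) = 4 + d
(13*(-16))*((1 + (5 + 3))*J(-1, -1)) = (13*(-16))*((1 + (5 + 3))*(4 - 1)) = -208*(1 + 8)*3 = -1872*3 = -208*27 = -5616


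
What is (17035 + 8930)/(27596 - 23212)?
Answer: 25965/4384 ≈ 5.9227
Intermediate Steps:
(17035 + 8930)/(27596 - 23212) = 25965/4384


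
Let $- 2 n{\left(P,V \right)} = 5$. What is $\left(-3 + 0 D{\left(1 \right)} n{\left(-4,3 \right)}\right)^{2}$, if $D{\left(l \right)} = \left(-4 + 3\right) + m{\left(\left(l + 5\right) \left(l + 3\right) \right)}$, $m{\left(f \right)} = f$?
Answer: $9$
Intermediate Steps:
$D{\left(l \right)} = -1 + \left(3 + l\right) \left(5 + l\right)$ ($D{\left(l \right)} = \left(-4 + 3\right) + \left(l + 5\right) \left(l + 3\right) = -1 + \left(5 + l\right) \left(3 + l\right) = -1 + \left(3 + l\right) \left(5 + l\right)$)
$n{\left(P,V \right)} = - \frac{5}{2}$ ($n{\left(P,V \right)} = \left(- \frac{1}{2}\right) 5 = - \frac{5}{2}$)
$\left(-3 + 0 D{\left(1 \right)} n{\left(-4,3 \right)}\right)^{2} = \left(-3 + 0 \left(14 + 1^{2} + 8 \cdot 1\right) \left(- \frac{5}{2}\right)\right)^{2} = \left(-3 + 0 \left(14 + 1 + 8\right) \left(- \frac{5}{2}\right)\right)^{2} = \left(-3 + 0 \cdot 23 \left(- \frac{5}{2}\right)\right)^{2} = \left(-3 + 0 \left(- \frac{5}{2}\right)\right)^{2} = \left(-3 + 0\right)^{2} = \left(-3\right)^{2} = 9$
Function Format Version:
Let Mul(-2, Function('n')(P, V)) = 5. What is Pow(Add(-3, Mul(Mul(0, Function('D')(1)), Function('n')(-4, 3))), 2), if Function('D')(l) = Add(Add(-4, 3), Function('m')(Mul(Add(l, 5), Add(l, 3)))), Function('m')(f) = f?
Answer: 9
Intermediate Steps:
Function('D')(l) = Add(-1, Mul(Add(3, l), Add(5, l))) (Function('D')(l) = Add(Add(-4, 3), Mul(Add(l, 5), Add(l, 3))) = Add(-1, Mul(Add(5, l), Add(3, l))) = Add(-1, Mul(Add(3, l), Add(5, l))))
Function('n')(P, V) = Rational(-5, 2) (Function('n')(P, V) = Mul(Rational(-1, 2), 5) = Rational(-5, 2))
Pow(Add(-3, Mul(Mul(0, Function('D')(1)), Function('n')(-4, 3))), 2) = Pow(Add(-3, Mul(Mul(0, Add(14, Pow(1, 2), Mul(8, 1))), Rational(-5, 2))), 2) = Pow(Add(-3, Mul(Mul(0, Add(14, 1, 8)), Rational(-5, 2))), 2) = Pow(Add(-3, Mul(Mul(0, 23), Rational(-5, 2))), 2) = Pow(Add(-3, Mul(0, Rational(-5, 2))), 2) = Pow(Add(-3, 0), 2) = Pow(-3, 2) = 9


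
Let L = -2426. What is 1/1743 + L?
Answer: -4228517/1743 ≈ -2426.0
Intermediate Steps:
1/1743 + L = 1/1743 - 2426 = -4228517/1743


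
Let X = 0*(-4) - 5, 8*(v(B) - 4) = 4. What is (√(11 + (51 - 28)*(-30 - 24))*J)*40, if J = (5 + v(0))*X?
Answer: -1900*I*√1231 ≈ -66663.0*I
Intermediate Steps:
v(B) = 9/2 (v(B) = 4 + (⅛)*4 = 4 + ½ = 9/2)
X = -5 (X = 0 - 5 = -5)
J = -95/2 (J = (5 + 9/2)*(-5) = (19/2)*(-5) = -95/2 ≈ -47.500)
(√(11 + (51 - 28)*(-30 - 24))*J)*40 = (√(11 + (51 - 28)*(-30 - 24))*(-95/2))*40 = (√(11 + 23*(-54))*(-95/2))*40 = (√(11 - 1242)*(-95/2))*40 = (√(-1231)*(-95/2))*40 = ((I*√1231)*(-95/2))*40 = -95*I*√1231/2*40 = -1900*I*√1231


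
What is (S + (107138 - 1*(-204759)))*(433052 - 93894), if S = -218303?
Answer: 31743153852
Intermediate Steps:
(S + (107138 - 1*(-204759)))*(433052 - 93894) = (-218303 + (107138 - 1*(-204759)))*(433052 - 93894) = (-218303 + (107138 + 204759))*339158 = (-218303 + 311897)*339158 = 93594*339158 = 31743153852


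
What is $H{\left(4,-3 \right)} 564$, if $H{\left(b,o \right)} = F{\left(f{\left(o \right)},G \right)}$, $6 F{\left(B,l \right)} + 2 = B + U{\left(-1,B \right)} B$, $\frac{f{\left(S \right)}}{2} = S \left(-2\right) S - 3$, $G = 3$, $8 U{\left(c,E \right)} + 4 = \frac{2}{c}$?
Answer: $-1175$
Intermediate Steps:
$U{\left(c,E \right)} = - \frac{1}{2} + \frac{1}{4 c}$ ($U{\left(c,E \right)} = - \frac{1}{2} + \frac{2 \frac{1}{c}}{8} = - \frac{1}{2} + \frac{1}{4 c}$)
$f{\left(S \right)} = -6 - 4 S^{2}$ ($f{\left(S \right)} = 2 \left(S \left(-2\right) S - 3\right) = 2 \left(- 2 S S - 3\right) = 2 \left(- 2 S^{2} - 3\right) = 2 \left(-3 - 2 S^{2}\right) = -6 - 4 S^{2}$)
$F{\left(B,l \right)} = - \frac{1}{3} + \frac{B}{24}$ ($F{\left(B,l \right)} = - \frac{1}{3} + \frac{B + \frac{1 - -2}{4 \left(-1\right)} B}{6} = - \frac{1}{3} + \frac{B + \frac{1}{4} \left(-1\right) \left(1 + 2\right) B}{6} = - \frac{1}{3} + \frac{B + \frac{1}{4} \left(-1\right) 3 B}{6} = - \frac{1}{3} + \frac{B - \frac{3 B}{4}}{6} = - \frac{1}{3} + \frac{\frac{1}{4} B}{6} = - \frac{1}{3} + \frac{B}{24}$)
$H{\left(b,o \right)} = - \frac{7}{12} - \frac{o^{2}}{6}$ ($H{\left(b,o \right)} = - \frac{1}{3} + \frac{-6 - 4 o^{2}}{24} = - \frac{1}{3} - \left(\frac{1}{4} + \frac{o^{2}}{6}\right) = - \frac{7}{12} - \frac{o^{2}}{6}$)
$H{\left(4,-3 \right)} 564 = \left(- \frac{7}{12} - \frac{\left(-3\right)^{2}}{6}\right) 564 = \left(- \frac{7}{12} - \frac{3}{2}\right) 564 = \left(- \frac{25}{12}\right) 564 = -1175$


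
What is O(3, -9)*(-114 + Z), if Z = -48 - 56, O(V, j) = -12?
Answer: 2616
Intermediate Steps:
Z = -104
O(3, -9)*(-114 + Z) = -12*(-114 - 104) = -12*(-218) = 2616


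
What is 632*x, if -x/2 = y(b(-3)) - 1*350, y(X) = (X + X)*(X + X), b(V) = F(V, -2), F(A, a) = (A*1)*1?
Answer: 396896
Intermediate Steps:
F(A, a) = A (F(A, a) = A*1 = A)
b(V) = V
y(X) = 4*X**2 (y(X) = (2*X)*(2*X) = 4*X**2)
x = 628 (x = -2*(4*(-3)**2 - 1*350) = -2*(4*9 - 350) = -2*(36 - 350) = -2*(-314) = 628)
632*x = 632*628 = 396896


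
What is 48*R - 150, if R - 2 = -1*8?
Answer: -438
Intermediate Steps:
R = -6 (R = 2 - 1*8 = 2 - 8 = -6)
48*R - 150 = 48*(-6) - 150 = -288 - 150 = -438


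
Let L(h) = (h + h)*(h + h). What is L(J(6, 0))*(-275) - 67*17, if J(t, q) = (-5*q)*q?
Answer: -1139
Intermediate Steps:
J(t, q) = -5*q²
L(h) = 4*h² (L(h) = (2*h)*(2*h) = 4*h²)
L(J(6, 0))*(-275) - 67*17 = (4*(-5*0²)²)*(-275) - 67*17 = (4*(-5*0)²)*(-275) - 1139 = (4*0²)*(-275) - 1139 = (4*0)*(-275) - 1139 = 0*(-275) - 1139 = 0 - 1139 = -1139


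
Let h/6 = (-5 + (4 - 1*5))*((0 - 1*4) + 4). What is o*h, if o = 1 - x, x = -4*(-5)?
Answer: 0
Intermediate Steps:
x = 20
o = -19 (o = 1 - 1*20 = 1 - 20 = -19)
h = 0 (h = 6*((-5 + (4 - 1*5))*((0 - 1*4) + 4)) = 6*((-5 + (4 - 5))*((0 - 4) + 4)) = 6*((-5 - 1)*(-4 + 4)) = 6*(-6*0) = 6*0 = 0)
o*h = -19*0 = 0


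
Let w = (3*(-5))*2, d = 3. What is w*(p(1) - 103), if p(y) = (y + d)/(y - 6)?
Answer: 3114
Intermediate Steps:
p(y) = (3 + y)/(-6 + y) (p(y) = (y + 3)/(y - 6) = (3 + y)/(-6 + y))
w = -30 (w = -15*2 = -30)
w*(p(1) - 103) = -30*((3 + 1)/(-6 + 1) - 103) = -30*(4/(-5) - 103) = -30*(-⅕*4 - 103) = -30*(-⅘ - 103) = -30*(-519/5) = 3114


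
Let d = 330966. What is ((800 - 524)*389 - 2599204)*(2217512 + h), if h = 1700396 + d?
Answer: -10587514188160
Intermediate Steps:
h = 2031362 (h = 1700396 + 330966 = 2031362)
((800 - 524)*389 - 2599204)*(2217512 + h) = ((800 - 524)*389 - 2599204)*(2217512 + 2031362) = (276*389 - 2599204)*4248874 = (107364 - 2599204)*4248874 = -2491840*4248874 = -10587514188160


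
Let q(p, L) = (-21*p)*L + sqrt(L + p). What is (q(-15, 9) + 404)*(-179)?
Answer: -579781 - 179*I*sqrt(6) ≈ -5.7978e+5 - 438.46*I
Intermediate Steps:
q(p, L) = sqrt(L + p) - 21*L*p (q(p, L) = -21*L*p + sqrt(L + p) = sqrt(L + p) - 21*L*p)
(q(-15, 9) + 404)*(-179) = ((sqrt(9 - 15) - 21*9*(-15)) + 404)*(-179) = ((sqrt(-6) + 2835) + 404)*(-179) = ((I*sqrt(6) + 2835) + 404)*(-179) = ((2835 + I*sqrt(6)) + 404)*(-179) = (3239 + I*sqrt(6))*(-179) = -579781 - 179*I*sqrt(6)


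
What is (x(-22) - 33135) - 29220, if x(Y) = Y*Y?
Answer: -61871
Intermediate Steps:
x(Y) = Y**2
(x(-22) - 33135) - 29220 = ((-22)**2 - 33135) - 29220 = (484 - 33135) - 29220 = -32651 - 29220 = -61871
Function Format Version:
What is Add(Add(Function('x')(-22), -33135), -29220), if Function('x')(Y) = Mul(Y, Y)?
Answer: -61871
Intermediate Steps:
Function('x')(Y) = Pow(Y, 2)
Add(Add(Function('x')(-22), -33135), -29220) = Add(Add(Pow(-22, 2), -33135), -29220) = Add(Add(484, -33135), -29220) = Add(-32651, -29220) = -61871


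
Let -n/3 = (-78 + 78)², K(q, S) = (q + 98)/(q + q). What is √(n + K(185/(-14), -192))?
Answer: I*√439190/370 ≈ 1.7911*I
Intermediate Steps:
K(q, S) = (98 + q)/(2*q) (K(q, S) = (98 + q)/((2*q)) = (98 + q)*(1/(2*q)) = (98 + q)/(2*q))
n = 0 (n = -3*(-78 + 78)² = -3*0² = -3*0 = 0)
√(n + K(185/(-14), -192)) = √(0 + (98 + 185/(-14))/(2*((185/(-14))))) = √(0 + (98 + 185*(-1/14))/(2*((185*(-1/14))))) = √(0 + (98 - 185/14)/(2*(-185/14))) = √(0 + (½)*(-14/185)*(1187/14)) = √(0 - 1187/370) = √(-1187/370) = I*√439190/370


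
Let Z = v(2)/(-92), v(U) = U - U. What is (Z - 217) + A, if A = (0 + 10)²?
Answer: -117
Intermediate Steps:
v(U) = 0
Z = 0 (Z = 0/(-92) = 0*(-1/92) = 0)
A = 100 (A = 10² = 100)
(Z - 217) + A = (0 - 217) + 100 = -217 + 100 = -117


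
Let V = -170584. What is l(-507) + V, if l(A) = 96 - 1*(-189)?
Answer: -170299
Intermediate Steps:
l(A) = 285 (l(A) = 96 + 189 = 285)
l(-507) + V = 285 - 170584 = -170299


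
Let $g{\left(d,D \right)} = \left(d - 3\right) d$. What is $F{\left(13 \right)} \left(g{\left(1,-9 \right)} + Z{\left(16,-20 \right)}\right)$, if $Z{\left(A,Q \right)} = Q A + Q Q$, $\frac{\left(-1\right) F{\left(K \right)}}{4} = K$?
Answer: $-4056$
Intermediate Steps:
$g{\left(d,D \right)} = d \left(-3 + d\right)$ ($g{\left(d,D \right)} = \left(-3 + d\right) d = d \left(-3 + d\right)$)
$F{\left(K \right)} = - 4 K$
$Z{\left(A,Q \right)} = Q^{2} + A Q$ ($Z{\left(A,Q \right)} = A Q + Q^{2} = Q^{2} + A Q$)
$F{\left(13 \right)} \left(g{\left(1,-9 \right)} + Z{\left(16,-20 \right)}\right) = \left(-4\right) 13 \left(1 \left(-3 + 1\right) - 20 \left(16 - 20\right)\right) = - 52 \left(1 \left(-2\right) - -80\right) = - 52 \left(-2 + 80\right) = \left(-52\right) 78 = -4056$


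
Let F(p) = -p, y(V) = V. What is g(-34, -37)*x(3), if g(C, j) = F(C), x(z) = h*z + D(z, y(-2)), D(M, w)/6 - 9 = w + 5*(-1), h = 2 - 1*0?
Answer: 612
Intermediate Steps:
h = 2 (h = 2 + 0 = 2)
D(M, w) = 24 + 6*w (D(M, w) = 54 + 6*(w + 5*(-1)) = 54 + 6*(w - 5) = 54 + 6*(-5 + w) = 54 + (-30 + 6*w) = 24 + 6*w)
x(z) = 12 + 2*z (x(z) = 2*z + (24 + 6*(-2)) = 2*z + (24 - 12) = 2*z + 12 = 12 + 2*z)
g(C, j) = -C
g(-34, -37)*x(3) = (-1*(-34))*(12 + 2*3) = 34*(12 + 6) = 34*18 = 612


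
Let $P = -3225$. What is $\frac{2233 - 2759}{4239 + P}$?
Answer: $- \frac{263}{507} \approx -0.51874$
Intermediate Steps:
$\frac{2233 - 2759}{4239 + P} = \frac{2233 - 2759}{4239 - 3225} = - \frac{526}{1014} = \left(-526\right) \frac{1}{1014} = - \frac{263}{507}$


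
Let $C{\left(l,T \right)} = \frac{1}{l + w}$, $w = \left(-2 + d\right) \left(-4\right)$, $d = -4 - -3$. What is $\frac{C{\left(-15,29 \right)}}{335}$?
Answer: $- \frac{1}{1005} \approx -0.00099503$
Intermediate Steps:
$d = -1$ ($d = -4 + 3 = -1$)
$w = 12$ ($w = \left(-2 - 1\right) \left(-4\right) = \left(-3\right) \left(-4\right) = 12$)
$C{\left(l,T \right)} = \frac{1}{12 + l}$ ($C{\left(l,T \right)} = \frac{1}{l + 12} = \frac{1}{12 + l}$)
$\frac{C{\left(-15,29 \right)}}{335} = \frac{1}{\left(12 - 15\right) 335} = \frac{1}{-3} \cdot \frac{1}{335} = \left(- \frac{1}{3}\right) \frac{1}{335} = - \frac{1}{1005}$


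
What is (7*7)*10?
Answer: 490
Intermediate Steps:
(7*7)*10 = 49*10 = 490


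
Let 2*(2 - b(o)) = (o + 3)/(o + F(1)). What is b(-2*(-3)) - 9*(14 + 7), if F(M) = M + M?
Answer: -3001/16 ≈ -187.56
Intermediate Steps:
F(M) = 2*M
b(o) = 2 - (3 + o)/(2*(2 + o)) (b(o) = 2 - (o + 3)/(2*(o + 2*1)) = 2 - (3 + o)/(2*(o + 2)) = 2 - (3 + o)/(2*(2 + o)))
b(-2*(-3)) - 9*(14 + 7) = (5 + 3*(-2*(-3)))/(2*(2 - 2*(-3))) - 9*(14 + 7) = (5 + 3*6)/(2*(2 + 6)) - 9*21 = (1/2)*(5 + 18)/8 - 189 = (1/2)*(1/8)*23 - 189 = 23/16 - 189 = -3001/16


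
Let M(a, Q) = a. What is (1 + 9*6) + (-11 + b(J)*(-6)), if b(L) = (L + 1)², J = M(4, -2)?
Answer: -106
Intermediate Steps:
J = 4
b(L) = (1 + L)²
(1 + 9*6) + (-11 + b(J)*(-6)) = (1 + 9*6) + (-11 + (1 + 4)²*(-6)) = (1 + 54) + (-11 + 5²*(-6)) = 55 + (-11 + 25*(-6)) = 55 + (-11 - 150) = 55 - 161 = -106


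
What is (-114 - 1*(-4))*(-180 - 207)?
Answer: 42570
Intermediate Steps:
(-114 - 1*(-4))*(-180 - 207) = (-114 + 4)*(-387) = -110*(-387) = 42570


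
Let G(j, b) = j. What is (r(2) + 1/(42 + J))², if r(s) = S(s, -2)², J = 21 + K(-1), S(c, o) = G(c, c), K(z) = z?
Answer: 62001/3844 ≈ 16.129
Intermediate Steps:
S(c, o) = c
J = 20 (J = 21 - 1 = 20)
r(s) = s²
(r(2) + 1/(42 + J))² = (2² + 1/(42 + 20))² = (4 + 1/62)² = (249/62)² = 62001/3844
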